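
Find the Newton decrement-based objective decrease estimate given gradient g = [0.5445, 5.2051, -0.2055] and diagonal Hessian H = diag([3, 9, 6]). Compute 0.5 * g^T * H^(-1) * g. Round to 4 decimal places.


Step 1: H is diagonal, so H^(-1) * g = [0.1815, 0.5783, -0.0343].
Step 2: g^T H^(-1) g = sum_i g_i^2 / H_ii
  = (0.5445)^2/3 + (5.2051)^2/9 + (-0.2055)^2/6
  = 0.0988 + 3.0103 + 0.007 = 3.1162
Step 3: Objective decrease = 0.5 * g^T H^(-1) g = 1.5581


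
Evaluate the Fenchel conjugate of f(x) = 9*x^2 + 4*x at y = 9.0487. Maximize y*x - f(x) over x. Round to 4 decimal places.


f*(y) = sup_x {y*x - a*x^2 - b*x} = sup_x {(y-b)*x - a*x^2}
FOC: (y - b) - 2a*x = 0 => x* = (y - b)/(2a)
x* = (9.0487 - 4)/(2*9) = 0.2805
f*(9.0487) = (y-b)^2/(4a) = (9.0487 - 4)^2/(4*9)
= 25.4894/36 = 0.708


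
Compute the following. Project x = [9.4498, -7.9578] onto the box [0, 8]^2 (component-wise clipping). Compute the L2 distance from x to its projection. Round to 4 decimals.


Project each component onto [0, 8].
clip(9.4498) = 8.0, clip(-7.9578) = 0.0
Projection = [8.0, 0.0]
Squared diffs: [2.1019, 63.3266]
Distance = sqrt(65.4285) = 8.0888


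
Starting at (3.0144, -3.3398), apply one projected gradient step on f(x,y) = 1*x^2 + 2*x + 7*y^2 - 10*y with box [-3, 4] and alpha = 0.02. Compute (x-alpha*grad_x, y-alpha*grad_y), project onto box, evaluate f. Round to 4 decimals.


Step 1: Compute gradient at (3.0144, -3.3398).
grad_x = 2*1*3.0144 + 2 = 8.0288
grad_y = 2*7*-3.3398 - 10 = -56.7572
Step 2: Gradient step.
x_raw = 3.0144 - 0.02*8.0288 = 2.8538
y_raw = -3.3398 - 0.02*-56.7572 = -2.2047
Step 3: Project onto [-3, 4].
x_proj = clip(2.8538) = 2.8538
y_proj = clip(-2.2047) = -2.2047
Step 4: Evaluate f.
f(2.8538, -2.2047) = 69.9221


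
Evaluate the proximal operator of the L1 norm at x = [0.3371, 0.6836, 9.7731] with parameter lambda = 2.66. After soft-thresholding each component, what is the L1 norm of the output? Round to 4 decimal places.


Soft-thresholding with lambda = 2.66:
prox(0.3371) = sign(0.3371)*max(|0.3371| - 2.66, 0) = 0.0
prox(0.6836) = sign(0.6836)*max(|0.6836| - 2.66, 0) = 0.0
prox(9.7731) = sign(9.7731)*max(|9.7731| - 2.66, 0) = 7.1131
prox(x) = [0.0, 0.0, 7.1131]
||prox(x)||_1 = 0.0 + 0.0 + 7.1131 = 7.1131


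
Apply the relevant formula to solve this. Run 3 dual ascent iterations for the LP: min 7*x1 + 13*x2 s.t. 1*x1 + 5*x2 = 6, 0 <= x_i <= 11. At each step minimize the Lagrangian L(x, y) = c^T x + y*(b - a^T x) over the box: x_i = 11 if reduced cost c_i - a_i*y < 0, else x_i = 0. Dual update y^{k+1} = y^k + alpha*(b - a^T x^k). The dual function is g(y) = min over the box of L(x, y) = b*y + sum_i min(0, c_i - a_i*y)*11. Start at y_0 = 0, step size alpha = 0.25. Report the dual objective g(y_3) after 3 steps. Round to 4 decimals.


Dual ascent for LP: min 7*x1 + 13*x2, 1*x1 + 5*x2 = 6, 0 <= x_i <= 11
Step 1: y^k = 0.0, reduced costs: (7.0, 13.0)
  x^k = (0.0, 0.0), subgradient = b - a^T x = 6.0
  y^{k+1} = 0.0 + 0.25*6.0 = 1.5
Step 2: y^k = 1.5, reduced costs: (5.5, 5.5)
  x^k = (0.0, 0.0), subgradient = b - a^T x = 6.0
  y^{k+1} = 1.5 + 0.25*6.0 = 3.0
Step 3: y^k = 3.0, reduced costs: (4.0, -2.0)
  x^k = (0.0, 11.0), subgradient = b - a^T x = -49.0
  y^{k+1} = 3.0 + 0.25*-49.0 = -9.25
Dual objective at y_3 = -9.25: reduced costs (16.25, 59.25), box minimizer x = (0.0, 0.0)
g(y_3) = b*y + (c1 - a1*y)*x1 + (c2 - a2*y)*x2 = 6*(-9.25) + 16.25*0.0 + 59.25*0.0 = -55.5 + 0.0 + 0.0 = -55.5


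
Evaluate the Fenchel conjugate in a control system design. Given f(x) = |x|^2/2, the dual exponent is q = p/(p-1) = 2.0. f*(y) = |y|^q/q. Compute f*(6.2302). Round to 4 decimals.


The conjugate exponent q satisfies 1/p + 1/q = 1.
p = 2, so q = 2/(2 - 1) = 2.0
|y|^q = 6.2302^2.0 = 38.8154
f*(6.2302) = 38.8154 / 2.0 = 19.4077


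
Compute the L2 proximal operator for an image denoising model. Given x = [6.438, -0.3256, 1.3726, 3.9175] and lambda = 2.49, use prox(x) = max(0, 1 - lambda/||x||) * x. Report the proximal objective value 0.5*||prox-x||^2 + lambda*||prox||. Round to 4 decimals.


Step 1: Compute ||x||.
||x|| = 7.6671
Step 2: Compute scaling factor.
scale = max(0, 1 - 2.49/7.6671) = 0.6752
Step 3: prox(x) = [4.3472, -0.2199, 0.9268, 2.6452]
||prox(x)|| = 5.1771
Step 4: Proximal objective.
0.5*||prox-x||^2 = 3.1001
lambda*||prox|| = 12.891
Total = 15.9911


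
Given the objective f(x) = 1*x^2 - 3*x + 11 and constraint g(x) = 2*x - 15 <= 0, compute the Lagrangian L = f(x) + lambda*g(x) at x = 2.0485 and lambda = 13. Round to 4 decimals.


Step 1: Evaluate f(x).
f(2.0485) = 1*2.0485^2 - 3*2.0485 + 11 = 9.0509
Step 2: Evaluate g(x).
g(2.0485) = 2*2.0485 - 15 = -10.903
Step 3: Compute Lagrangian.
L = 9.0509 + 13*-10.903 = -132.6881


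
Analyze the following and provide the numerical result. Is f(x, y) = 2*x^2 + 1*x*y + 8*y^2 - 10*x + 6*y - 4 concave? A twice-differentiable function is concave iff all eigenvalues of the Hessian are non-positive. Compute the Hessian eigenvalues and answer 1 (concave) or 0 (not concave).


The Hessian of f(x,y) = 2*x^2 + 1*x*y + 8*y^2 - 10*x + 6*y - 4 is:
H = [[4, 1], [1, 16]]
Trace = 4 + 16 = 20
Determinant = 4*16 - (1)^2 = 63
Discriminant = (20)^2 - 4*63 = 148.0
Eigenvalues: lambda_1 = 3.9172, lambda_2 = 16.0828
The function is not concave.

0


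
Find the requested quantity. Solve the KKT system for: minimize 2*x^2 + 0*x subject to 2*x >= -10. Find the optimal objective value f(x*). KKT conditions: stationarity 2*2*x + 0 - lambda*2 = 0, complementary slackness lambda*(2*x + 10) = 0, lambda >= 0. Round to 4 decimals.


Step 1: Try lambda = 0 (constraint inactive).
Stationarity: 2*2*x + 0 = 0
x* = 0/(2*2) = 0.0
Check constraint: 2*0.0 = 0.0 >= -10 -- satisfied.
Step 2: Compute optimal value.
f(x*) = 2*0.0^2 + 0*0.0 = 0.0


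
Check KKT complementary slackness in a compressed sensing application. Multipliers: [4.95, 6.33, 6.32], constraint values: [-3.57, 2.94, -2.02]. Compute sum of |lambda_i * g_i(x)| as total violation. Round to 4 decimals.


KKT complementary slackness check:
lambda_1 * g_1 = 4.95 * -3.57 = -17.6715
lambda_2 * g_2 = 6.33 * 2.94 = 18.6102
lambda_3 * g_3 = 6.32 * -2.02 = -12.7664
Total violation = 17.6715 + 18.6102 + 12.7664 = 49.0481


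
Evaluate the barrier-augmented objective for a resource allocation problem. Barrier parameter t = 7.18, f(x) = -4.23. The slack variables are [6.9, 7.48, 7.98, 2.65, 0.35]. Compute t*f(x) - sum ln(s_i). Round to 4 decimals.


Step 1: Compute log-barrier.
ln values: [1.9315, 2.0122, 2.0769, 0.9746, -1.0498]
phi = -(1.9315 + 2.0122 + 2.0769 + 0.9746 - 1.0498) = -5.9454
Step 2: Compute augmented objective.
t*f(x) = 7.18*-4.23 = -30.3714
Total = -30.3714 - 5.9454 = -36.3168


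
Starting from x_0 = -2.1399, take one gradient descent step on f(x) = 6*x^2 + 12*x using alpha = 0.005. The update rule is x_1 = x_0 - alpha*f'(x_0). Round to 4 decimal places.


We compute the gradient at x_0 and apply the update.
f'(x) = 12*x + 12
f'(-2.1399) = 12*-2.1399 + 12 = -13.6788
x_1 = -2.1399 - 0.005*-13.6788 = -2.0715


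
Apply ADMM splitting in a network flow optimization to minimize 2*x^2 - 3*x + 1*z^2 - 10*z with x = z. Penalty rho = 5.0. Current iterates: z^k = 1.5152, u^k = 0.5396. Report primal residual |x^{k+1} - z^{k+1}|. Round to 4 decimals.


ADMM iteration with rho = 5.0, z^k = 1.5152, u^k = 0.5396
Step 1: x-update.
Minimize 2*x^2 - 3*x + (5.0/2)*(x - 1.5152 + 0.5396)^2
FOC: (2*2 + 5.0)*x = 3 + 5.0*(1.5152 - 0.5396)
x^{k+1} = 0.8753
Step 2: z-update.
Minimize 1*z^2 - 10*z + (5.0/2)*(0.8753 - z + 0.5396)^2
FOC: (2*1 + 5.0)*z = 10 + 5.0*(0.8753 + 0.5396)
z^{k+1} = 2.4392
Step 3: u-update.
u^{k+1} = 0.5396 + 0.8753 - 2.4392 = -1.0243
Step 4: Primal residual = |0.8753 - 2.4392| = 1.5639


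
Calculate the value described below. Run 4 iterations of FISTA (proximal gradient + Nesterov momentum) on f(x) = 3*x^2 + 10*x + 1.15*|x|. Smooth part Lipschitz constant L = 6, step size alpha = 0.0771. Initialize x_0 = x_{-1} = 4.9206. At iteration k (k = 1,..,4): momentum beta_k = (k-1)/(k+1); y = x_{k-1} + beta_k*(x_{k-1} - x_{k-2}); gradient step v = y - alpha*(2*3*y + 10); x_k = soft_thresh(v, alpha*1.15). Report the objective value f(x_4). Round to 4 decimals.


FISTA on f(x) = 3*x^2 + 10*x + 1.15*|x|
L = 6, alpha = 0.0771
Iteration 1: beta = 0.0, y = 4.9206 + 0.0*(4.9206 - 4.9206) = 4.9206
  grad(y) = 39.5236, v = y - alpha*grad = 1.8733
  prox(v) = soft_thresh(1.8733, 0.0887) = 1.7847
Iteration 2: beta = 0.3333, y = 1.7847 + 0.3333*(1.7847 - 4.9206) = 0.7394
  grad(y) = 14.4361, v = y - alpha*grad = -0.3737
  prox(v) = soft_thresh(-0.3737, 0.0887) = -0.285
Iteration 3: beta = 0.5, y = -0.285 + 0.5*(-0.285 - 1.7847) = -1.3198
  grad(y) = 2.0809, v = y - alpha*grad = -1.4803
  prox(v) = soft_thresh(-1.4803, 0.0887) = -1.3916
Iteration 4: beta = 0.6, y = -1.3916 + 0.6*(-1.3916 + 0.285) = -2.0556
  grad(y) = -2.3335, v = y - alpha*grad = -1.8757
  prox(v) = soft_thresh(-1.8757, 0.0887) = -1.787
f(x_4) = 3*(-1.787)^2 + 10*(-1.787) + 1.15*|-1.787| = -6.2348


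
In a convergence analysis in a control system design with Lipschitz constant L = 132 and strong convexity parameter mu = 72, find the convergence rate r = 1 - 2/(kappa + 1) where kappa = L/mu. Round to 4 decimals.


Step 1: Compute the condition number.
kappa = L/mu = 132/72 = 1.8333
Step 2: Compute the convergence rate.
r = 1 - 2/(kappa + 1) = 1 - 2*mu/(L + mu) = (L - mu)/(L + mu) = 60/204 = 0.2941


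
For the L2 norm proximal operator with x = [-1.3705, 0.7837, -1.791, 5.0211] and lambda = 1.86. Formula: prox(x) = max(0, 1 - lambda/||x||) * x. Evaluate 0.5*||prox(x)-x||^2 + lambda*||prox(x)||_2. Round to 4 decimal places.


Step 1: Compute ||x||.
||x|| = 5.5598
Step 2: Compute scaling factor.
scale = max(0, 1 - 1.86/5.5598) = 0.6655
Step 3: prox(x) = [-0.912, 0.5215, -1.1918, 3.3413]
||prox(x)|| = 3.6998
Step 4: Proximal objective.
0.5*||prox-x||^2 = 1.7298
lambda*||prox|| = 6.8816
Total = 8.6115


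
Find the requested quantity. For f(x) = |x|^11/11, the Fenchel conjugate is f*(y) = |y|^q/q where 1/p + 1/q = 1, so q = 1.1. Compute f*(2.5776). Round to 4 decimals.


The conjugate exponent q satisfies 1/p + 1/q = 1.
p = 11, so q = 11/(11 - 1) = 1.1
|y|^q = 2.5776^1.1 = 2.8336
f*(2.5776) = 2.8336 / 1.1 = 2.576


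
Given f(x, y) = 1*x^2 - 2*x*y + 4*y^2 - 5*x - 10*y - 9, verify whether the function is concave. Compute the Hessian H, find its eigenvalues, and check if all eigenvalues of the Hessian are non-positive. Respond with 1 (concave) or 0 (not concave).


The Hessian of f(x,y) = 1*x^2 - 2*x*y + 4*y^2 - 5*x - 10*y - 9 is:
H = [[2, -2], [-2, 8]]
Trace = 2 + 8 = 10
Determinant = 2*8 - (-2)^2 = 12
Discriminant = (10)^2 - 4*12 = 52.0
Eigenvalues: lambda_1 = 1.3944, lambda_2 = 8.6056
The function is not concave.

0


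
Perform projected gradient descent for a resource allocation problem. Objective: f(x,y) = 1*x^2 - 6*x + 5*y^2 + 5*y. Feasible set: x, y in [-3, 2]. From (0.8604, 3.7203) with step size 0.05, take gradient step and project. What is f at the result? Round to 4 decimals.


Step 1: Compute gradient at (0.8604, 3.7203).
grad_x = 2*1*0.8604 - 6 = -4.2792
grad_y = 2*5*3.7203 + 5 = 42.203
Step 2: Gradient step.
x_raw = 0.8604 - 0.05*-4.2792 = 1.0744
y_raw = 3.7203 - 0.05*42.203 = 1.6102
Step 3: Project onto [-3, 2].
x_proj = clip(1.0744) = 1.0744
y_proj = clip(1.6102) = 1.6102
Step 4: Evaluate f.
f(1.0744, 1.6102) = 15.7218


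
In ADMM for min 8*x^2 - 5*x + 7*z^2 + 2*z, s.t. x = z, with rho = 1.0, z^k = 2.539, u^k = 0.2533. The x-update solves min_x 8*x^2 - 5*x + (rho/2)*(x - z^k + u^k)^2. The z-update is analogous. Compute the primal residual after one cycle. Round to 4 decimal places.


ADMM iteration with rho = 1.0, z^k = 2.539, u^k = 0.2533
Step 1: x-update.
Minimize 8*x^2 - 5*x + (1.0/2)*(x - 2.539 + 0.2533)^2
FOC: (2*8 + 1.0)*x = 5 + 1.0*(2.539 - 0.2533)
x^{k+1} = 0.4286
Step 2: z-update.
Minimize 7*z^2 + 2*z + (1.0/2)*(0.4286 - z + 0.2533)^2
FOC: (2*7 + 1.0)*z = -2 + 1.0*(0.4286 + 0.2533)
z^{k+1} = -0.0879
Step 3: u-update.
u^{k+1} = 0.2533 + 0.4286 + 0.0879 = 0.7697
Step 4: Primal residual = |0.4286 + 0.0879| = 0.5164


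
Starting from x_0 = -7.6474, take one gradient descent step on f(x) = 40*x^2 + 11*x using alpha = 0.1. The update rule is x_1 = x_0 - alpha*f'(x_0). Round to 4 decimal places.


We compute the gradient at x_0 and apply the update.
f'(x) = 80*x + 11
f'(-7.6474) = 80*-7.6474 + 11 = -600.792
x_1 = -7.6474 - 0.1*-600.792 = 52.4318


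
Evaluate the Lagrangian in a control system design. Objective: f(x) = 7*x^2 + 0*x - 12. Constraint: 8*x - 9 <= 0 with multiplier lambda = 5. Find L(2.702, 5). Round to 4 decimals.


Step 1: Evaluate f(x).
f(2.702) = 7*2.702^2 + 0*2.702 - 12 = 39.1056
Step 2: Evaluate g(x).
g(2.702) = 8*2.702 - 9 = 12.616
Step 3: Compute Lagrangian.
L = 39.1056 + 5*12.616 = 102.1856


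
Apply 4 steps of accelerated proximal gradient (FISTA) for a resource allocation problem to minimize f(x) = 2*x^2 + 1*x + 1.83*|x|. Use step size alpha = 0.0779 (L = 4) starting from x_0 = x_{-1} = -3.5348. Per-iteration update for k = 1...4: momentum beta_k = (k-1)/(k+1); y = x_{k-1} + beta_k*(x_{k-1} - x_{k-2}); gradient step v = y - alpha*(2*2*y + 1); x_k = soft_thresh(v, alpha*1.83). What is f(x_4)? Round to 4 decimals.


FISTA on f(x) = 2*x^2 + 1*x + 1.83*|x|
L = 4, alpha = 0.0779
Iteration 1: beta = 0.0, y = -3.5348 + 0.0*(-3.5348 + 3.5348) = -3.5348
  grad(y) = -13.1392, v = y - alpha*grad = -2.5113
  prox(v) = soft_thresh(-2.5113, 0.1426) = -2.3687
Iteration 2: beta = 0.3333, y = -2.3687 + 0.3333*(-2.3687 + 3.5348) = -1.98
  grad(y) = -6.92, v = y - alpha*grad = -1.4409
  prox(v) = soft_thresh(-1.4409, 0.1426) = -1.2984
Iteration 3: beta = 0.5, y = -1.2984 + 0.5*(-1.2984 + 2.3687) = -0.7632
  grad(y) = -2.0528, v = y - alpha*grad = -0.6033
  prox(v) = soft_thresh(-0.6033, 0.1426) = -0.4607
Iteration 4: beta = 0.6, y = -0.4607 + 0.6*(-0.4607 + 1.2984) = 0.0418
  grad(y) = 1.1674, v = y - alpha*grad = -0.0491
  prox(v) = soft_thresh(-0.0491, 0.1426) = 0.0
f(x_4) = 2*0.0^2 + 1*0.0 + 1.83*|0.0| = 0.0


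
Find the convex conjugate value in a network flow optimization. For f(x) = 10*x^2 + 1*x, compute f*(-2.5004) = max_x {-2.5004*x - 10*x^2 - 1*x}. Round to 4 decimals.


f*(y) = sup_x {y*x - a*x^2 - b*x} = sup_x {(y-b)*x - a*x^2}
FOC: (y - b) - 2a*x = 0 => x* = (y - b)/(2a)
x* = (-2.5004 - 1)/(2*10) = -0.175
f*(-2.5004) = (y-b)^2/(4a) = (-2.5004 - 1)^2/(4*10)
= 12.2528/40 = 0.3063


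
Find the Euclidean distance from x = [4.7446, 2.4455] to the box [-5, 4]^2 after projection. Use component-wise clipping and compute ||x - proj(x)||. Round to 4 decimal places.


Project each component onto [-5, 4].
clip(4.7446) = 4.0, clip(2.4455) = 2.4455
Projection = [4.0, 2.4455]
Squared diffs: [0.5544, 0.0]
Distance = sqrt(0.5544) = 0.7446


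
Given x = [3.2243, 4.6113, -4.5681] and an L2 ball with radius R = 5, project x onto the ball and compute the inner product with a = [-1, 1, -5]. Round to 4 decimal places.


Step 1: Compute ||x|| (intermediates to 6 decimals).
||x|| = sqrt(3.2243^2 + 4.6113^2 + (-4.5681)^2) = 7.247602
Step 2: Project.
Since ||x|| > R, scale = R/||x|| = 5/7.247602 = 0.689883, proj(x) = scale * x
proj(x) = [2.22439, 3.181257, -3.151455]
Step 3: Dot product.
a^T * proj(x) = -1*2.22439 + 1*3.181257 - 5*(-3.151455) = 16.7141


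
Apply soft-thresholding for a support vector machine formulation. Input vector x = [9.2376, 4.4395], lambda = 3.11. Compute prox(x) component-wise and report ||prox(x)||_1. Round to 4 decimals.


Soft-thresholding with lambda = 3.11:
prox(9.2376) = sign(9.2376)*max(|9.2376| - 3.11, 0) = 6.1276
prox(4.4395) = sign(4.4395)*max(|4.4395| - 3.11, 0) = 1.3295
prox(x) = [6.1276, 1.3295]
||prox(x)||_1 = 6.1276 + 1.3295 = 7.4571


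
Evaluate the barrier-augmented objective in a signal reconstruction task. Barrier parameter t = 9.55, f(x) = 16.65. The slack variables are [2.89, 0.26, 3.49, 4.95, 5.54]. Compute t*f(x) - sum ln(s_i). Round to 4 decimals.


Step 1: Compute log-barrier.
ln values: [1.0613, -1.3471, 1.2499, 1.5994, 1.712]
phi = -(1.0613 - 1.3471 + 1.2499 + 1.5994 + 1.712) = -4.2755
Step 2: Compute augmented objective.
t*f(x) = 9.55*16.65 = 159.0075
Total = 159.0075 - 4.2755 = 154.732


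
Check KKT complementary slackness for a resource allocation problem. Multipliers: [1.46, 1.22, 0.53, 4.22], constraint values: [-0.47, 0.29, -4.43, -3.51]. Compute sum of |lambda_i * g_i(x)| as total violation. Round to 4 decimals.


KKT complementary slackness check:
lambda_1 * g_1 = 1.46 * -0.47 = -0.6862
lambda_2 * g_2 = 1.22 * 0.29 = 0.3538
lambda_3 * g_3 = 0.53 * -4.43 = -2.3479
lambda_4 * g_4 = 4.22 * -3.51 = -14.8122
Total violation = 0.6862 + 0.3538 + 2.3479 + 14.8122 = 18.2001


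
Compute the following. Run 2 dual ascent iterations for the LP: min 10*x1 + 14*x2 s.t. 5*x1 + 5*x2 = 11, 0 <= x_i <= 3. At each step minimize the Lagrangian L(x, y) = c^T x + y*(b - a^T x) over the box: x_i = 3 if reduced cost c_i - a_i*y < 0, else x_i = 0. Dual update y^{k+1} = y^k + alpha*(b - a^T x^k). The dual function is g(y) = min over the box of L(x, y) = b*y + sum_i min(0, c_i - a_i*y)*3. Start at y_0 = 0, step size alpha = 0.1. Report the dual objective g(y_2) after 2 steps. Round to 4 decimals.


Dual ascent for LP: min 10*x1 + 14*x2, 5*x1 + 5*x2 = 11, 0 <= x_i <= 3
Step 1: y^k = 0.0, reduced costs: (10.0, 14.0)
  x^k = (0.0, 0.0), subgradient = b - a^T x = 11.0
  y^{k+1} = 0.0 + 0.1*11.0 = 1.1
Step 2: y^k = 1.1, reduced costs: (4.5, 8.5)
  x^k = (0.0, 0.0), subgradient = b - a^T x = 11.0
  y^{k+1} = 1.1 + 0.1*11.0 = 2.2
Dual objective at y_2 = 2.2: reduced costs (-1.0, 3.0), box minimizer x = (3.0, 0.0)
g(y_2) = b*y + (c1 - a1*y)*x1 + (c2 - a2*y)*x2 = 11*2.2 + (-1.0)*3.0 + 3.0*0.0 = 24.2 - 3.0 + 0.0 = 21.2


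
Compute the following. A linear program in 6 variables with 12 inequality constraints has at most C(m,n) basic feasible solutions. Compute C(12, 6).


Each vertex corresponds to some choice of n active constraints out of m, so the number of vertices is at most C(m, n) = m! / (n!(m-n)!).
m = 12, n = 6
Numerator: 12 * 11 * 10 * 9 * 8 * 7
Denominator: 6! = 720
C(12, 6) = 924


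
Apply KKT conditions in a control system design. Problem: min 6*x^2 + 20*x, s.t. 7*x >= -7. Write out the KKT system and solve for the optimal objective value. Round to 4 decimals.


Step 1: Try lambda = 0 (constraint inactive).
x_unc = -20/(2*6) = -1.6667
Check: 7*-1.6667 = -11.6669 < -7 -- violated!
Step 2: Constraint must be active: 7*x = -7
x* = -7/7 = -1.0
lambda = (2*6*(-1.0) + 20)/7 = 1.1429
Step 3: Compute optimal value.
f(x*) = 6*(-1.0)^2 + 20*(-1.0) = -14.0


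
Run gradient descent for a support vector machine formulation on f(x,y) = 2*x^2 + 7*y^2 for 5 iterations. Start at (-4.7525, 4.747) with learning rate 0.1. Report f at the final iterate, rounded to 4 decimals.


Gradient descent on f(x,y) = 2*x^2 + 7*y^2.
Starting point: (-4.7525, 4.747), alpha = 0.1
Step 1: grad_x = 2*2*-4.7525 = -19.01, grad_y = 2*7*4.747 = 66.458
  x_1 = -4.7525 - 0.1*-19.01 = -2.8515
  y_1 = 4.747 - 0.1*66.458 = -1.8988
Step 2: grad_x = 2*2*-2.8515 = -11.406, grad_y = 2*7*-1.8988 = -26.5832
  x_2 = -2.8515 - 0.1*-11.406 = -1.7109
  y_2 = -1.8988 - 0.1*-26.5832 = 0.7595
Step 3: grad_x = 2*2*-1.7109 = -6.8436, grad_y = 2*7*0.7595 = 10.6333
  x_3 = -1.7109 - 0.1*-6.8436 = -1.0265
  y_3 = 0.7595 - 0.1*10.6333 = -0.3038
Step 4: grad_x = 2*2*-1.0265 = -4.1062, grad_y = 2*7*-0.3038 = -4.2533
  x_4 = -1.0265 - 0.1*-4.1062 = -0.6159
  y_4 = -0.3038 - 0.1*-4.2533 = 0.1215
Step 5: grad_x = 2*2*-0.6159 = -2.4637, grad_y = 2*7*0.1215 = 1.7013
  x_5 = -0.6159 - 0.1*-2.4637 = -0.3696
  y_5 = 0.1215 - 0.1*1.7013 = -0.0486
f(-0.3696, -0.0486) = 2*(-0.3696)^2 + 7*(-0.0486)^2 = 0.2897


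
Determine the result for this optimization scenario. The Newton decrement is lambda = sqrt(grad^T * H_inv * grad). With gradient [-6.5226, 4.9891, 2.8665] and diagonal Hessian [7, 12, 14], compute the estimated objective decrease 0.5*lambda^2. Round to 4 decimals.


Step 1: H is diagonal, so H^(-1) * g = [-0.9318, 0.4158, 0.2048].
Step 2: g^T H^(-1) g = sum_i g_i^2 / H_ii
  = (-6.5226)^2/7 + (4.9891)^2/12 + (2.8665)^2/14
  = 6.0778 + 2.0743 + 0.5869 = 8.7389
Step 3: Objective decrease = 0.5 * g^T H^(-1) g = 4.3695


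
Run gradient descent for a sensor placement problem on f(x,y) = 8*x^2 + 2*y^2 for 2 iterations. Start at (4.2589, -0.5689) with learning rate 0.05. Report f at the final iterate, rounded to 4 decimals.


Gradient descent on f(x,y) = 8*x^2 + 2*y^2.
Starting point: (4.2589, -0.5689), alpha = 0.05
Step 1: grad_x = 2*8*4.2589 = 68.1424, grad_y = 2*2*-0.5689 = -2.2756
  x_1 = 4.2589 - 0.05*68.1424 = 0.8518
  y_1 = -0.5689 - 0.05*-2.2756 = -0.4551
Step 2: grad_x = 2*8*0.8518 = 13.6285, grad_y = 2*2*-0.4551 = -1.8205
  x_2 = 0.8518 - 0.05*13.6285 = 0.1704
  y_2 = -0.4551 - 0.05*-1.8205 = -0.3641
f(0.1704, -0.3641) = 8*0.1704^2 + 2*(-0.3641)^2 = 0.4973


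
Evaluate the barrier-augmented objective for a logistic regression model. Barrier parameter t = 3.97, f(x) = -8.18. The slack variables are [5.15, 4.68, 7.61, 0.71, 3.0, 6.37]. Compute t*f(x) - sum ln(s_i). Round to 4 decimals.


Step 1: Compute log-barrier.
ln values: [1.639, 1.5433, 2.0295, -0.3425, 1.0986, 1.8516]
phi = -(1.639 + 1.5433 + 2.0295 - 0.3425 + 1.0986 + 1.8516) = -7.8195
Step 2: Compute augmented objective.
t*f(x) = 3.97*-8.18 = -32.4746
Total = -32.4746 - 7.8195 = -40.2941


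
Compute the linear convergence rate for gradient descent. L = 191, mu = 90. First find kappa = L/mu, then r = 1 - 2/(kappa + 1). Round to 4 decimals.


Step 1: Compute the condition number.
kappa = L/mu = 191/90 = 2.1222
Step 2: Compute the convergence rate.
r = 1 - 2/(kappa + 1) = 1 - 2*mu/(L + mu) = (L - mu)/(L + mu) = 101/281 = 0.3594


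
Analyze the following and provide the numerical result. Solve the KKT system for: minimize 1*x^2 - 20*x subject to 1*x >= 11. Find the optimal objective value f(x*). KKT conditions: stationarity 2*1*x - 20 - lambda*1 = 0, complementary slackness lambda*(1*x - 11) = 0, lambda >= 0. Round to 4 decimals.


Step 1: Try lambda = 0 (constraint inactive).
x_unc = 20/(2*1) = 10.0
Check: 1*10.0 = 10.0 < 11 -- violated!
Step 2: Constraint must be active: 1*x = 11
x* = 11/1 = 11.0
lambda = (2*1*11.0 - 20)/1 = 2.0
Step 3: Compute optimal value.
f(x*) = 1*11.0^2 - 20*11.0 = -99.0


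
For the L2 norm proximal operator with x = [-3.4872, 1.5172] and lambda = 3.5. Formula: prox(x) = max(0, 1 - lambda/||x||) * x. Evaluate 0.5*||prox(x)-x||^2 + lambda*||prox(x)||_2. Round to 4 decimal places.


Step 1: Compute ||x||.
||x|| = 3.803
Step 2: Compute scaling factor.
scale = max(0, 1 - 3.5/3.803) = 0.0797
Step 3: prox(x) = [-0.2778, 0.1209]
||prox(x)|| = 0.303
Step 4: Proximal objective.
0.5*||prox-x||^2 = 6.125
lambda*||prox|| = 1.0605
Total = 7.1853


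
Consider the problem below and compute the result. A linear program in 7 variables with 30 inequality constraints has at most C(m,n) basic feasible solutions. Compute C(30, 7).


Each vertex corresponds to some choice of n active constraints out of m, so the number of vertices is at most C(m, n) = m! / (n!(m-n)!).
m = 30, n = 7
Numerator: 30 * 29 * 28 * 27 * 26 * 25 * 24
Denominator: 7! = 5040
C(30, 7) = 2035800


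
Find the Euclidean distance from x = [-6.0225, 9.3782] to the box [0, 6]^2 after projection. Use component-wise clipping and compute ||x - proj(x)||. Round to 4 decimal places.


Project each component onto [0, 6].
clip(-6.0225) = 0.0, clip(9.3782) = 6.0
Projection = [0.0, 6.0]
Squared diffs: [36.2705, 11.4122]
Distance = sqrt(47.6827) = 6.9053


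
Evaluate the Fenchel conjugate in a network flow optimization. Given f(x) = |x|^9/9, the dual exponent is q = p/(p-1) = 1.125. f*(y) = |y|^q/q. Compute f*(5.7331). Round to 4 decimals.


The conjugate exponent q satisfies 1/p + 1/q = 1.
p = 9, so q = 9/(9 - 1) = 1.125
|y|^q = 5.7331^1.125 = 7.1316
f*(5.7331) = 7.1316 / 1.125 = 6.3392


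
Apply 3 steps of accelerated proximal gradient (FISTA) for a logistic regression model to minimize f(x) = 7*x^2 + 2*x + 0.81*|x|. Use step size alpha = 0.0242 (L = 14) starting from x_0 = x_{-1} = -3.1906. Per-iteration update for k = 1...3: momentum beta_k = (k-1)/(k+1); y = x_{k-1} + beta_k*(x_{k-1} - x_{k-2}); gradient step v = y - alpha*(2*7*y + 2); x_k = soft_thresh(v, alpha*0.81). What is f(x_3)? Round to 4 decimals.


FISTA on f(x) = 7*x^2 + 2*x + 0.81*|x|
L = 14, alpha = 0.0242
Iteration 1: beta = 0.0, y = -3.1906 + 0.0*(-3.1906 + 3.1906) = -3.1906
  grad(y) = -42.6684, v = y - alpha*grad = -2.158
  prox(v) = soft_thresh(-2.158, 0.0196) = -2.1384
Iteration 2: beta = 0.3333, y = -2.1384 + 0.3333*(-2.1384 + 3.1906) = -1.7877
  grad(y) = -23.0278, v = y - alpha*grad = -1.2304
  prox(v) = soft_thresh(-1.2304, 0.0196) = -1.2108
Iteration 3: beta = 0.5, y = -1.2108 + 0.5*(-1.2108 + 2.1384) = -0.747
  grad(y) = -8.4583, v = y - alpha*grad = -0.5423
  prox(v) = soft_thresh(-0.5423, 0.0196) = -0.5227
f(x_3) = 7*(-0.5227)^2 + 2*(-0.5227) + 0.81*|-0.5227| = 1.2907


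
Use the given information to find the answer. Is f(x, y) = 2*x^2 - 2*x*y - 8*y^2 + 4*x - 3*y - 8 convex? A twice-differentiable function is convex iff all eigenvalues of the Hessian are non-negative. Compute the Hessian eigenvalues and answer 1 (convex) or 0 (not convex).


The Hessian of f(x,y) = 2*x^2 - 2*x*y - 8*y^2 + 4*x - 3*y - 8 is:
H = [[4, -2], [-2, -16]]
Trace = 4 - 16 = -12
Determinant = 4*-16 - (-2)^2 = -68
Discriminant = (-12)^2 - 4*-68 = 416.0
Eigenvalues: lambda_1 = -16.198, lambda_2 = 4.198
The function is not convex.

0


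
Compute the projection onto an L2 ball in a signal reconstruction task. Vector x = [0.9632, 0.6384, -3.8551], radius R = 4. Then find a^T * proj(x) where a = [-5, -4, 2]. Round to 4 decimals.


Step 1: Compute ||x|| (intermediates to 6 decimals).
||x|| = sqrt(0.9632^2 + 0.6384^2 + (-3.8551)^2) = 4.024563
Step 2: Project.
Since ||x|| > R, scale = R/||x|| = 4/4.024563 = 0.993897, proj(x) = scale * x
proj(x) = [0.957322, 0.634504, -3.831572]
Step 3: Dot product.
a^T * proj(x) = -5*0.957322 - 4*0.634504 + 2*(-3.831572) = -14.9878


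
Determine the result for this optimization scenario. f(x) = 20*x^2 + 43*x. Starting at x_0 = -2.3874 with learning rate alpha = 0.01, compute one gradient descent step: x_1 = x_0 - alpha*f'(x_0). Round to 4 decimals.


We compute the gradient at x_0 and apply the update.
f'(x) = 40*x + 43
f'(-2.3874) = 40*-2.3874 + 43 = -52.496
x_1 = -2.3874 - 0.01*-52.496 = -1.8624


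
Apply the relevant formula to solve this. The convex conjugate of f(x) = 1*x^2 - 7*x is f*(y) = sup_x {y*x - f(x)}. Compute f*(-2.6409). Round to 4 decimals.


f*(y) = sup_x {y*x - a*x^2 - b*x} = sup_x {(y-b)*x - a*x^2}
FOC: (y - b) - 2a*x = 0 => x* = (y - b)/(2a)
x* = (-2.6409 + 7)/(2*1) = 2.1796
f*(-2.6409) = (y-b)^2/(4a) = (-2.6409 + 7)^2/(4*1)
= 19.0018/4 = 4.7504


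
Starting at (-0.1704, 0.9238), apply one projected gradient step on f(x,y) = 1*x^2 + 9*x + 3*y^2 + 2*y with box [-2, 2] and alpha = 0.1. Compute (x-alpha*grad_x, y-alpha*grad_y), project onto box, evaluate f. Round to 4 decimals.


Step 1: Compute gradient at (-0.1704, 0.9238).
grad_x = 2*1*-0.1704 + 9 = 8.6592
grad_y = 2*3*0.9238 + 2 = 7.5428
Step 2: Gradient step.
x_raw = -0.1704 - 0.1*8.6592 = -1.0363
y_raw = 0.9238 - 0.1*7.5428 = 0.1695
Step 3: Project onto [-2, 2].
x_proj = clip(-1.0363) = -1.0363
y_proj = clip(0.1695) = 0.1695
Step 4: Evaluate f.
f(-1.0363, 0.1695) = -7.8277


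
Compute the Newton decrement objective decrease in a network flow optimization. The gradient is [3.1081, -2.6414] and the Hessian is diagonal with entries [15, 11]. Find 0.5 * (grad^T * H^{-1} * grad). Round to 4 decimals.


Step 1: H is diagonal, so H^(-1) * g = [0.2072, -0.2401].
Step 2: g^T H^(-1) g = sum_i g_i^2 / H_ii
  = (3.1081)^2/15 + (-2.6414)^2/11
  = 0.644 + 0.6343 = 1.2783
Step 3: Objective decrease = 0.5 * g^T H^(-1) g = 0.6391


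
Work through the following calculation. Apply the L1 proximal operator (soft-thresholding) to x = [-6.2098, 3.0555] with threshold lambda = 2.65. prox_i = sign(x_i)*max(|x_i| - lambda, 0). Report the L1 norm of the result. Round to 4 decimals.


Soft-thresholding with lambda = 2.65:
prox(-6.2098) = sign(-6.2098)*max(|-6.2098| - 2.65, 0) = -3.5598
prox(3.0555) = sign(3.0555)*max(|3.0555| - 2.65, 0) = 0.4055
prox(x) = [-3.5598, 0.4055]
||prox(x)||_1 = 3.5598 + 0.4055 = 3.9653


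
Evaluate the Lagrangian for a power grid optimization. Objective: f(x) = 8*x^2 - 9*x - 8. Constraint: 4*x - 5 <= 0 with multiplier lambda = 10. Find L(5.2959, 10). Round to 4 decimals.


Step 1: Evaluate f(x).
f(5.2959) = 8*5.2959^2 - 9*5.2959 - 8 = 168.7094
Step 2: Evaluate g(x).
g(5.2959) = 4*5.2959 - 5 = 16.1836
Step 3: Compute Lagrangian.
L = 168.7094 + 10*16.1836 = 330.5454


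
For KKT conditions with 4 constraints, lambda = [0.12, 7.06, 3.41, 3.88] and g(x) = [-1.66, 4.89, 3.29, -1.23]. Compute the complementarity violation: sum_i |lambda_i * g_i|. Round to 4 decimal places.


KKT complementary slackness check:
lambda_1 * g_1 = 0.12 * -1.66 = -0.1992
lambda_2 * g_2 = 7.06 * 4.89 = 34.5234
lambda_3 * g_3 = 3.41 * 3.29 = 11.2189
lambda_4 * g_4 = 3.88 * -1.23 = -4.7724
Total violation = 0.1992 + 34.5234 + 11.2189 + 4.7724 = 50.7139


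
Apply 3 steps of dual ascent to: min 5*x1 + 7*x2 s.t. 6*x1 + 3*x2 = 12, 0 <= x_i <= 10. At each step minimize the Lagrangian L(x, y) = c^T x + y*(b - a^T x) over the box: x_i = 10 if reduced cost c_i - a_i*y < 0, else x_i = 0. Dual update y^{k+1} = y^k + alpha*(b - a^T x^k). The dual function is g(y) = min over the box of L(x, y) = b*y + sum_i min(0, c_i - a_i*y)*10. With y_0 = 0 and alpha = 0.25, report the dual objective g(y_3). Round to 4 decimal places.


Dual ascent for LP: min 5*x1 + 7*x2, 6*x1 + 3*x2 = 12, 0 <= x_i <= 10
Step 1: y^k = 0.0, reduced costs: (5.0, 7.0)
  x^k = (0.0, 0.0), subgradient = b - a^T x = 12.0
  y^{k+1} = 0.0 + 0.25*12.0 = 3.0
Step 2: y^k = 3.0, reduced costs: (-13.0, -2.0)
  x^k = (10.0, 10.0), subgradient = b - a^T x = -78.0
  y^{k+1} = 3.0 + 0.25*-78.0 = -16.5
Step 3: y^k = -16.5, reduced costs: (104.0, 56.5)
  x^k = (0.0, 0.0), subgradient = b - a^T x = 12.0
  y^{k+1} = -16.5 + 0.25*12.0 = -13.5
Dual objective at y_3 = -13.5: reduced costs (86.0, 47.5), box minimizer x = (0.0, 0.0)
g(y_3) = b*y + (c1 - a1*y)*x1 + (c2 - a2*y)*x2 = 12*(-13.5) + 86.0*0.0 + 47.5*0.0 = -162.0 + 0.0 + 0.0 = -162.0


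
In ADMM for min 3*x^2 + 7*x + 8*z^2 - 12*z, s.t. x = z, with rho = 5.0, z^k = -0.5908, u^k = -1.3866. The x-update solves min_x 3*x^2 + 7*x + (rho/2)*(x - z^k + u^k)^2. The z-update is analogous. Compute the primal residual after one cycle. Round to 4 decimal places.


ADMM iteration with rho = 5.0, z^k = -0.5908, u^k = -1.3866
Step 1: x-update.
Minimize 3*x^2 + 7*x + (5.0/2)*(x + 0.5908 - 1.3866)^2
FOC: (2*3 + 5.0)*x = -7 + 5.0*(-0.5908 + 1.3866)
x^{k+1} = -0.2746
Step 2: z-update.
Minimize 8*z^2 - 12*z + (5.0/2)*(-0.2746 - z - 1.3866)^2
FOC: (2*8 + 5.0)*z = 12 + 5.0*(-0.2746 - 1.3866)
z^{k+1} = 0.1759
Step 3: u-update.
u^{k+1} = -1.3866 - 0.2746 - 0.1759 = -1.8371
Step 4: Primal residual = |-0.2746 - 0.1759| = 0.4505


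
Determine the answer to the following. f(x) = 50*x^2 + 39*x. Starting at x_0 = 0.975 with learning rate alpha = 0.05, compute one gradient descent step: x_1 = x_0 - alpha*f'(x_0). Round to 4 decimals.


We compute the gradient at x_0 and apply the update.
f'(x) = 100*x + 39
f'(0.975) = 100*0.975 + 39 = 136.5
x_1 = 0.975 - 0.05*136.5 = -5.85


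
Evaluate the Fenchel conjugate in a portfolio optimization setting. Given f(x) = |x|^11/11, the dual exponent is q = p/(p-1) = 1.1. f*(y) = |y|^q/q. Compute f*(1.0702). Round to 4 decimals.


The conjugate exponent q satisfies 1/p + 1/q = 1.
p = 11, so q = 11/(11 - 1) = 1.1
|y|^q = 1.0702^1.1 = 1.0775
f*(1.0702) = 1.0775 / 1.1 = 0.9795


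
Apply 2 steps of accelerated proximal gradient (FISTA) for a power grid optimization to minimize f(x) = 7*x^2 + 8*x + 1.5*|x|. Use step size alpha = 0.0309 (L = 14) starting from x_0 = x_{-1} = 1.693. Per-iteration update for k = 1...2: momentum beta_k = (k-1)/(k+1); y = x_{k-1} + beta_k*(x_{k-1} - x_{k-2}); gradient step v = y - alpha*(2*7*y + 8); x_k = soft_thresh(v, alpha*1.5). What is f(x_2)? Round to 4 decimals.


FISTA on f(x) = 7*x^2 + 8*x + 1.5*|x|
L = 14, alpha = 0.0309
Iteration 1: beta = 0.0, y = 1.693 + 0.0*(1.693 - 1.693) = 1.693
  grad(y) = 31.702, v = y - alpha*grad = 0.7134
  prox(v) = soft_thresh(0.7134, 0.0464) = 0.6671
Iteration 2: beta = 0.3333, y = 0.6671 + 0.3333*(0.6671 - 1.693) = 0.3251
  grad(y) = 12.5511, v = y - alpha*grad = -0.0628
  prox(v) = soft_thresh(-0.0628, 0.0464) = -0.0164
f(x_2) = 7*(-0.0164)^2 + 8*(-0.0164) + 1.5*|-0.0164| = -0.1047


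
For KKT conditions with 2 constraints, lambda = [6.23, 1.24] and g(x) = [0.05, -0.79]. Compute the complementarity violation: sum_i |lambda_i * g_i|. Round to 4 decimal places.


KKT complementary slackness check:
lambda_1 * g_1 = 6.23 * 0.05 = 0.3115
lambda_2 * g_2 = 1.24 * -0.79 = -0.9796
Total violation = 0.3115 + 0.9796 = 1.2911


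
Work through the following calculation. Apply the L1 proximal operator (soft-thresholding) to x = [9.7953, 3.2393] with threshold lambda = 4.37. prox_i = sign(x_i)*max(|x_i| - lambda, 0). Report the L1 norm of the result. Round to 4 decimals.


Soft-thresholding with lambda = 4.37:
prox(9.7953) = sign(9.7953)*max(|9.7953| - 4.37, 0) = 5.4253
prox(3.2393) = sign(3.2393)*max(|3.2393| - 4.37, 0) = 0.0
prox(x) = [5.4253, 0.0]
||prox(x)||_1 = 5.4253 + 0.0 = 5.4253


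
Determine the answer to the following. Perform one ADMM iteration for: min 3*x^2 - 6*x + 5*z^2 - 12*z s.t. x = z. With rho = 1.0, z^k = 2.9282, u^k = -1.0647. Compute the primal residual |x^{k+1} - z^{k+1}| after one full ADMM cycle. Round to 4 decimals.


ADMM iteration with rho = 1.0, z^k = 2.9282, u^k = -1.0647
Step 1: x-update.
Minimize 3*x^2 - 6*x + (1.0/2)*(x - 2.9282 - 1.0647)^2
FOC: (2*3 + 1.0)*x = 6 + 1.0*(2.9282 + 1.0647)
x^{k+1} = 1.4276
Step 2: z-update.
Minimize 5*z^2 - 12*z + (1.0/2)*(1.4276 - z - 1.0647)^2
FOC: (2*5 + 1.0)*z = 12 + 1.0*(1.4276 - 1.0647)
z^{k+1} = 1.1239
Step 3: u-update.
u^{k+1} = -1.0647 + 1.4276 - 1.1239 = -0.761
Step 4: Primal residual = |1.4276 - 1.1239| = 0.3037


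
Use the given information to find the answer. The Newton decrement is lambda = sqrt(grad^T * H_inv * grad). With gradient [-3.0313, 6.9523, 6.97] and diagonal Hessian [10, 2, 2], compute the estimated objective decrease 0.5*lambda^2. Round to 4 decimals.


Step 1: H is diagonal, so H^(-1) * g = [-0.3031, 3.4762, 3.485].
Step 2: g^T H^(-1) g = sum_i g_i^2 / H_ii
  = (-3.0313)^2/10 + (6.9523)^2/2 + (6.97)^2/2
  = 0.9189 + 24.1672 + 24.2905 = 49.3766
Step 3: Objective decrease = 0.5 * g^T H^(-1) g = 24.6883


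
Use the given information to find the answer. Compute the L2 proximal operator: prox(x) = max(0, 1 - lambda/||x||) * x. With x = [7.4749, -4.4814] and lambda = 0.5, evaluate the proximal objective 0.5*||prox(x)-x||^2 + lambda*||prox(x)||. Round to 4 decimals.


Step 1: Compute ||x||.
||x|| = 8.7153
Step 2: Compute scaling factor.
scale = max(0, 1 - 0.5/8.7153) = 0.9426
Step 3: prox(x) = [7.0461, -4.2243]
||prox(x)|| = 8.2153
Step 4: Proximal objective.
0.5*||prox-x||^2 = 0.125
lambda*||prox|| = 4.1077
Total = 4.2327


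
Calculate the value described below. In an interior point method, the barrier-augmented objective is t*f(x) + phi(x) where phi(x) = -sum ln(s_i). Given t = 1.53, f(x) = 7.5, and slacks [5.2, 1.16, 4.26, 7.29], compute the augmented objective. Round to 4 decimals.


Step 1: Compute log-barrier.
ln values: [1.6487, 0.1484, 1.4493, 1.9865]
phi = -(1.6487 + 0.1484 + 1.4493 + 1.9865) = -5.2329
Step 2: Compute augmented objective.
t*f(x) = 1.53*7.5 = 11.475
Total = 11.475 - 5.2329 = 6.2421


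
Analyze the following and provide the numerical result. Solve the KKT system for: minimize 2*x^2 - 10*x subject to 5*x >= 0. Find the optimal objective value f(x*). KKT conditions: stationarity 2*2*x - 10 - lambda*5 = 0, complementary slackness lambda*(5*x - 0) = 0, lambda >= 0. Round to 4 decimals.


Step 1: Try lambda = 0 (constraint inactive).
Stationarity: 2*2*x - 10 = 0
x* = 10/(2*2) = 2.5
Check constraint: 5*2.5 = 12.5 >= 0 -- satisfied.
Step 2: Compute optimal value.
f(x*) = 2*2.5^2 - 10*2.5 = -12.5


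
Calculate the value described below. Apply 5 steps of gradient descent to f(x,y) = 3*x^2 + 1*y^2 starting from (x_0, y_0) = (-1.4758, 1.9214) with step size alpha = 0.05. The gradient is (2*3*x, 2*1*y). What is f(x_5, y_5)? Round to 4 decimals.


Gradient descent on f(x,y) = 3*x^2 + 1*y^2.
Starting point: (-1.4758, 1.9214), alpha = 0.05
Step 1: grad_x = 2*3*-1.4758 = -8.8548, grad_y = 2*1*1.9214 = 3.8428
  x_1 = -1.4758 - 0.05*-8.8548 = -1.0331
  y_1 = 1.9214 - 0.05*3.8428 = 1.7293
Step 2: grad_x = 2*3*-1.0331 = -6.1984, grad_y = 2*1*1.7293 = 3.4585
  x_2 = -1.0331 - 0.05*-6.1984 = -0.7231
  y_2 = 1.7293 - 0.05*3.4585 = 1.5563
Step 3: grad_x = 2*3*-0.7231 = -4.3389, grad_y = 2*1*1.5563 = 3.1127
  x_3 = -0.7231 - 0.05*-4.3389 = -0.5062
  y_3 = 1.5563 - 0.05*3.1127 = 1.4007
Step 4: grad_x = 2*3*-0.5062 = -3.0372, grad_y = 2*1*1.4007 = 2.8014
  x_4 = -0.5062 - 0.05*-3.0372 = -0.3543
  y_4 = 1.4007 - 0.05*2.8014 = 1.2606
Step 5: grad_x = 2*3*-0.3543 = -2.126, grad_y = 2*1*1.2606 = 2.5213
  x_5 = -0.3543 - 0.05*-2.126 = -0.248
  y_5 = 1.2606 - 0.05*2.5213 = 1.1346
f(-0.248, 1.1346) = 3*(-0.248)^2 + 1*1.1346^2 = 1.4718


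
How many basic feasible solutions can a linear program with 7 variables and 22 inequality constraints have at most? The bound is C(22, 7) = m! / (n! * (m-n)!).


Each vertex corresponds to some choice of n active constraints out of m, so the number of vertices is at most C(m, n) = m! / (n!(m-n)!).
m = 22, n = 7
Numerator: 22 * 21 * 20 * 19 * 18 * 17 * 16
Denominator: 7! = 5040
C(22, 7) = 170544


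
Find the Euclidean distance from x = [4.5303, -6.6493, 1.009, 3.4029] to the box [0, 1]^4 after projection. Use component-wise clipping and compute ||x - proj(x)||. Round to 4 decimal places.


Project each component onto [0, 1].
clip(4.5303) = 1.0, clip(-6.6493) = 0.0, clip(1.009) = 1.0, clip(3.4029) = 1.0
Projection = [1.0, 0.0, 1.0, 1.0]
Squared diffs: [12.463, 44.2132, 0.0001, 5.7739]
Distance = sqrt(62.4502) = 7.9025


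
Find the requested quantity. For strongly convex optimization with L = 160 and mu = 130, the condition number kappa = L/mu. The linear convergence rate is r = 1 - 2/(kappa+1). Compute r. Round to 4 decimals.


Step 1: Compute the condition number.
kappa = L/mu = 160/130 = 1.2308
Step 2: Compute the convergence rate.
r = 1 - 2/(kappa + 1) = 1 - 2*mu/(L + mu) = (L - mu)/(L + mu) = 30/290 = 0.1034


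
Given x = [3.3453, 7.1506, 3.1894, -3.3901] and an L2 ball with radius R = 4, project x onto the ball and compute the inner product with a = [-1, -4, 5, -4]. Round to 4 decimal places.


Step 1: Compute ||x|| (intermediates to 6 decimals).
||x|| = sqrt(3.3453^2 + 7.1506^2 + 3.1894^2 + (-3.3901)^2) = 9.164451
Step 2: Project.
Since ||x|| > R, scale = R/||x|| = 4/9.164451 = 0.436469, proj(x) = scale * x
proj(x) = [1.46012, 3.121015, 1.392074, -1.479674]
Step 3: Dot product.
a^T * proj(x) = -1*1.46012 - 4*3.121015 + 5*1.392074 - 4*(-1.479674) = -1.0651


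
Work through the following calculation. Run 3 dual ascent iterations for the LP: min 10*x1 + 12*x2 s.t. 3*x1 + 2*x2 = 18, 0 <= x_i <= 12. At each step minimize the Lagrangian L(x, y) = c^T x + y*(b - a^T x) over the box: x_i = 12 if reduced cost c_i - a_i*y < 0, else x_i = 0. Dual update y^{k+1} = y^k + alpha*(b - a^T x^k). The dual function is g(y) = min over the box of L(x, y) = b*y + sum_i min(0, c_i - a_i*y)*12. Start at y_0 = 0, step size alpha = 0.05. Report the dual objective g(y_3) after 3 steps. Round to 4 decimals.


Dual ascent for LP: min 10*x1 + 12*x2, 3*x1 + 2*x2 = 18, 0 <= x_i <= 12
Step 1: y^k = 0.0, reduced costs: (10.0, 12.0)
  x^k = (0.0, 0.0), subgradient = b - a^T x = 18.0
  y^{k+1} = 0.0 + 0.05*18.0 = 0.9
Step 2: y^k = 0.9, reduced costs: (7.3, 10.2)
  x^k = (0.0, 0.0), subgradient = b - a^T x = 18.0
  y^{k+1} = 0.9 + 0.05*18.0 = 1.8
Step 3: y^k = 1.8, reduced costs: (4.6, 8.4)
  x^k = (0.0, 0.0), subgradient = b - a^T x = 18.0
  y^{k+1} = 1.8 + 0.05*18.0 = 2.7
Dual objective at y_3 = 2.7: reduced costs (1.9, 6.6), box minimizer x = (0.0, 0.0)
g(y_3) = b*y + (c1 - a1*y)*x1 + (c2 - a2*y)*x2 = 18*2.7 + 1.9*0.0 + 6.6*0.0 = 48.6 + 0.0 + 0.0 = 48.6
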